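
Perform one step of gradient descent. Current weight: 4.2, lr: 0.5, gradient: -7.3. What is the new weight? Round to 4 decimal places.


w_new = w_old - lr * gradient
= 4.2 - 0.5 * -7.3
= 4.2 - (-3.65)
= 7.8500

7.8500


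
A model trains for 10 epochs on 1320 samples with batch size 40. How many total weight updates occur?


Iterations per epoch = 1320 / 40 = 33
Total updates = iterations_per_epoch * epochs
= 33 * 10
= 330

330


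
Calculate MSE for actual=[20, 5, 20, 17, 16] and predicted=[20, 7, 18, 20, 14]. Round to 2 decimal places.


Differences: [0, -2, 2, -3, 2]
Squared errors: [0, 4, 4, 9, 4]
Sum of squared errors = 21
MSE = 21 / 5 = 4.20

4.20


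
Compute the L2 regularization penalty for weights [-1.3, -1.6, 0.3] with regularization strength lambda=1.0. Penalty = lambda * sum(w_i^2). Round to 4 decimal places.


Squaring each weight:
(-1.3)^2 = 1.69
(-1.6)^2 = 2.56
0.3^2 = 0.09
Sum of squares = 4.34
Penalty = 1.0 * 4.34 = 4.3400

4.3400


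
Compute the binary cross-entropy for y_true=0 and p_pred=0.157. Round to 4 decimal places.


For y=0: Loss = -log(1-p)
= -log(1 - 0.157)
= -log(0.843)
= -(-0.1708)
= 0.1708

0.1708


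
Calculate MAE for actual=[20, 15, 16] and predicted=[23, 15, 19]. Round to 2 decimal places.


Absolute errors: [3, 0, 3]
Sum of absolute errors = 6
MAE = 6 / 3 = 2.00

2.00


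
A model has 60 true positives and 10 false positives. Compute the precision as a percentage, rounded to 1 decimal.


Precision = TP / (TP + FP) * 100
= 60 / (60 + 10)
= 60 / 70
= 0.8571
= 85.7%

85.7


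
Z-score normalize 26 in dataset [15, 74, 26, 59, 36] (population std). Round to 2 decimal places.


Mean = (15 + 74 + 26 + 59 + 36) / 5 = 42.0
Variance = sum((x_i - mean)^2) / n = 466.8
Std = sqrt(466.8) = 21.6056
Z = (x - mean) / std
= (26 - 42.0) / 21.6056
= -16.0 / 21.6056
= -0.74

-0.74


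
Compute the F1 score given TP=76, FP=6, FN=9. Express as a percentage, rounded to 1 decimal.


Precision = TP / (TP + FP) = 76 / 82 = 0.9268
Recall = TP / (TP + FN) = 76 / 85 = 0.8941
F1 = 2 * P * R / (P + R)
= 2 * 0.9268 * 0.8941 / (0.9268 + 0.8941)
= 1.6574 / 1.8209
= 0.9102
As percentage: 91.0%

91.0


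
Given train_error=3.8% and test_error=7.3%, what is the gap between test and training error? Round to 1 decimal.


Generalization gap = test_error - train_error
= 7.3 - 3.8
= 3.5%
A moderate gap.

3.5


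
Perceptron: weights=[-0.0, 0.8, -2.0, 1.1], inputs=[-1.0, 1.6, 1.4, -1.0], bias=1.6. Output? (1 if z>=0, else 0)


z = w . x + b
= -0.0*-1.0 + 0.8*1.6 + -2.0*1.4 + 1.1*-1.0 + 1.6
= 0.0 + 1.28 + -2.8 + -1.1 + 1.6
= -2.62 + 1.6
= -1.02
Since z = -1.02 < 0, output = 0

0


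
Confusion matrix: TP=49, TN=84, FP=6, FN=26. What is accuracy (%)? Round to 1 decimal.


Accuracy = (TP + TN) / (TP + TN + FP + FN) * 100
= (49 + 84) / (49 + 84 + 6 + 26)
= 133 / 165
= 0.8061
= 80.6%

80.6


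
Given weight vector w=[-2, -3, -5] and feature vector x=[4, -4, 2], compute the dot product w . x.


Element-wise products:
-2 * 4 = -8
-3 * -4 = 12
-5 * 2 = -10
Sum = -8 + 12 + -10
= -6

-6


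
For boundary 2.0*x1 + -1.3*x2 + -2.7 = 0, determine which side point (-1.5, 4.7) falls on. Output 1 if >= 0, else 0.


Compute 2.0 * -1.5 + -1.3 * 4.7 + -2.7
= -3.0 + -6.11 + -2.7
= -11.81
Since -11.81 < 0, the point is on the negative side.

0


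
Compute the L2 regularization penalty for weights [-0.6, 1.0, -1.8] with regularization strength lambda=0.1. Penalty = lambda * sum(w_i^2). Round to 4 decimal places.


Squaring each weight:
(-0.6)^2 = 0.36
1.0^2 = 1.0
(-1.8)^2 = 3.24
Sum of squares = 4.6
Penalty = 0.1 * 4.6 = 0.4600

0.4600


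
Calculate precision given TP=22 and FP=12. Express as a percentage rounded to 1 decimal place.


Precision = TP / (TP + FP) * 100
= 22 / (22 + 12)
= 22 / 34
= 0.6471
= 64.7%

64.7


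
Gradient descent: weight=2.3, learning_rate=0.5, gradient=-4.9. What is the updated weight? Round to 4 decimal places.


w_new = w_old - lr * gradient
= 2.3 - 0.5 * -4.9
= 2.3 - (-2.45)
= 4.7500

4.7500


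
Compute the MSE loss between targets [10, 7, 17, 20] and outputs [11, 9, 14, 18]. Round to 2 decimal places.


Differences: [-1, -2, 3, 2]
Squared errors: [1, 4, 9, 4]
Sum of squared errors = 18
MSE = 18 / 4 = 4.50

4.50


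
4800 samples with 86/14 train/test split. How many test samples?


Train samples = 4800 * 86% = 4128
Test samples = 4800 - 4128
= 672

672


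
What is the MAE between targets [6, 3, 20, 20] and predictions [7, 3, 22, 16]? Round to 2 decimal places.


Absolute errors: [1, 0, 2, 4]
Sum of absolute errors = 7
MAE = 7 / 4 = 1.75

1.75


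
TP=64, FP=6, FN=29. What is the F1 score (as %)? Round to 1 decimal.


Precision = TP / (TP + FP) = 64 / 70 = 0.9143
Recall = TP / (TP + FN) = 64 / 93 = 0.6882
F1 = 2 * P * R / (P + R)
= 2 * 0.9143 * 0.6882 / (0.9143 + 0.6882)
= 1.2584 / 1.6025
= 0.7853
As percentage: 78.5%

78.5


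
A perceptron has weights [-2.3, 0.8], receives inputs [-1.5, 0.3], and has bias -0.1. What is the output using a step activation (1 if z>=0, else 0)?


z = w . x + b
= -2.3*-1.5 + 0.8*0.3 + -0.1
= 3.45 + 0.24 + -0.1
= 3.69 + -0.1
= 3.59
Since z = 3.59 >= 0, output = 1

1


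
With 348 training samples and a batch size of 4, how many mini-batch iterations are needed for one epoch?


Iterations per epoch = dataset_size / batch_size
= 348 / 4
= 87

87


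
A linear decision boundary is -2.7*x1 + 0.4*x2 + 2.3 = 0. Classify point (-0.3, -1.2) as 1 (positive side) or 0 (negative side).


Compute -2.7 * -0.3 + 0.4 * -1.2 + 2.3
= 0.81 + -0.48 + 2.3
= 2.63
Since 2.63 >= 0, the point is on the positive side.

1


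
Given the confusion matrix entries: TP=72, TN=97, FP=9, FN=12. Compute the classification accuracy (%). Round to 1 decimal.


Accuracy = (TP + TN) / (TP + TN + FP + FN) * 100
= (72 + 97) / (72 + 97 + 9 + 12)
= 169 / 190
= 0.8895
= 88.9%

88.9


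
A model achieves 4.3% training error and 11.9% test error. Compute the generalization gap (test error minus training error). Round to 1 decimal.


Generalization gap = test_error - train_error
= 11.9 - 4.3
= 7.6%
A moderate gap.

7.6


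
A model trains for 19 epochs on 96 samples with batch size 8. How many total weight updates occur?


Iterations per epoch = 96 / 8 = 12
Total updates = iterations_per_epoch * epochs
= 12 * 19
= 228

228


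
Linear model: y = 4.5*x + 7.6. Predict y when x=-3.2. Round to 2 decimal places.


y = 4.5 * -3.2 + (7.6)
= -14.4 + (7.6)
= -6.80

-6.80


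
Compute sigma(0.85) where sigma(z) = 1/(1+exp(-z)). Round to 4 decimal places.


sigmoid(z) = 1 / (1 + exp(-z))
exp(-(0.85)) = exp(-0.85) = 0.4274
1 + 0.4274 = 1.4274
1 / 1.4274 = 0.7006

0.7006


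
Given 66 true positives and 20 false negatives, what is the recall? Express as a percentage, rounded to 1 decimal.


Recall = TP / (TP + FN) * 100
= 66 / (66 + 20)
= 66 / 86
= 0.7674
= 76.7%

76.7


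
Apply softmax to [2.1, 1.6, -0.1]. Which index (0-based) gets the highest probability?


Softmax is a monotonic transformation, so it preserves the argmax.
We need to find the index of the maximum logit.
Index 0: 2.1
Index 1: 1.6
Index 2: -0.1
Maximum logit = 2.1 at index 0

0


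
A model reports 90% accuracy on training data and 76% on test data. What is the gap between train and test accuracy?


Gap = train_accuracy - test_accuracy
= 90 - 76
= 14%
This gap suggests the model is overfitting.

14


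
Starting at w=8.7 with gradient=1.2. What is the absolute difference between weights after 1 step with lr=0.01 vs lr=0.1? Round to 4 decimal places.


With lr=0.01: w_new = 8.7 - 0.01 * 1.2 = 8.688
With lr=0.1: w_new = 8.7 - 0.1 * 1.2 = 8.58
Absolute difference = |8.688 - 8.58|
= 0.1080

0.1080


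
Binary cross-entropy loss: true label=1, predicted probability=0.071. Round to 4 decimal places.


For y=1: Loss = -log(p)
= -log(0.071)
= -(-2.6451)
= 2.6451

2.6451


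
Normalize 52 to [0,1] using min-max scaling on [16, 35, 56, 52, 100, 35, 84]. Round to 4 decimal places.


Min = 16, Max = 100
Range = 100 - 16 = 84
Scaled = (x - min) / (max - min)
= (52 - 16) / 84
= 36 / 84
= 0.4286

0.4286


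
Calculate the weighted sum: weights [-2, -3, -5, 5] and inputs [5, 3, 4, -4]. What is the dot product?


Element-wise products:
-2 * 5 = -10
-3 * 3 = -9
-5 * 4 = -20
5 * -4 = -20
Sum = -10 + -9 + -20 + -20
= -59

-59


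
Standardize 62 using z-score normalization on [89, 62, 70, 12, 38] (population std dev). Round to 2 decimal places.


Mean = (89 + 62 + 70 + 12 + 38) / 5 = 54.2
Variance = sum((x_i - mean)^2) / n = 712.96
Std = sqrt(712.96) = 26.7013
Z = (x - mean) / std
= (62 - 54.2) / 26.7013
= 7.8 / 26.7013
= 0.29

0.29


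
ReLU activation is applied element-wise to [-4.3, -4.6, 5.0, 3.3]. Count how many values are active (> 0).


ReLU(x) = max(0, x) for each element:
ReLU(-4.3) = 0
ReLU(-4.6) = 0
ReLU(5.0) = 5.0
ReLU(3.3) = 3.3
Active neurons (>0): 2

2


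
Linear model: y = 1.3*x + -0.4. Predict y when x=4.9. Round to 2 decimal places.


y = 1.3 * 4.9 + (-0.4)
= 6.37 + (-0.4)
= 5.97

5.97


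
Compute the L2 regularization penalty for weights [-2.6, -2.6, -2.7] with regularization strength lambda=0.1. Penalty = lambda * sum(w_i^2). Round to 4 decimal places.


Squaring each weight:
(-2.6)^2 = 6.76
(-2.6)^2 = 6.76
(-2.7)^2 = 7.29
Sum of squares = 20.81
Penalty = 0.1 * 20.81 = 2.0810

2.0810


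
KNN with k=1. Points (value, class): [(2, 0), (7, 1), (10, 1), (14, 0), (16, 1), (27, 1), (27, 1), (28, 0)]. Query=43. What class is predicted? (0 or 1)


Distances from query 43:
Point 28 (class 0): distance = 15
K=1 nearest neighbors: classes = [0]
Votes for class 1: 0 / 1
Majority vote => class 0

0


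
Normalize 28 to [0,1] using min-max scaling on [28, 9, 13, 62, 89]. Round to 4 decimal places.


Min = 9, Max = 89
Range = 89 - 9 = 80
Scaled = (x - min) / (max - min)
= (28 - 9) / 80
= 19 / 80
= 0.2375

0.2375


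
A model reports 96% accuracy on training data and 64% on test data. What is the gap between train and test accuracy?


Gap = train_accuracy - test_accuracy
= 96 - 64
= 32%
This large gap strongly indicates overfitting.

32


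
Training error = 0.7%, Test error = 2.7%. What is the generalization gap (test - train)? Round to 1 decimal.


Generalization gap = test_error - train_error
= 2.7 - 0.7
= 2.0%
A moderate gap.

2.0


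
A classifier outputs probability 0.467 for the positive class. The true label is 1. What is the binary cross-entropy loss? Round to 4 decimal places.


For y=1: Loss = -log(p)
= -log(0.467)
= -(-0.7614)
= 0.7614

0.7614


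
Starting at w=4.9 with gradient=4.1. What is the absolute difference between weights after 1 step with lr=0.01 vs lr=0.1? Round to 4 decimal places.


With lr=0.01: w_new = 4.9 - 0.01 * 4.1 = 4.859
With lr=0.1: w_new = 4.9 - 0.1 * 4.1 = 4.49
Absolute difference = |4.859 - 4.49|
= 0.3690

0.3690


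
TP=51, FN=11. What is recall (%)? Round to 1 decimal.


Recall = TP / (TP + FN) * 100
= 51 / (51 + 11)
= 51 / 62
= 0.8226
= 82.3%

82.3


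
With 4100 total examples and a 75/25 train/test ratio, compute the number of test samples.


Train samples = 4100 * 75% = 3075
Test samples = 4100 - 3075
= 1025

1025


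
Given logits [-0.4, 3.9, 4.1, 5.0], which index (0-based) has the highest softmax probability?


Softmax is a monotonic transformation, so it preserves the argmax.
We need to find the index of the maximum logit.
Index 0: -0.4
Index 1: 3.9
Index 2: 4.1
Index 3: 5.0
Maximum logit = 5.0 at index 3

3


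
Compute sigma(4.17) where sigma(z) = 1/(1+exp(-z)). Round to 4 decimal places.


sigmoid(z) = 1 / (1 + exp(-z))
exp(-(4.17)) = exp(-4.17) = 0.0155
1 + 0.0155 = 1.0155
1 / 1.0155 = 0.9848

0.9848


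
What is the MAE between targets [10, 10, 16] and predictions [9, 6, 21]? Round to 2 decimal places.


Absolute errors: [1, 4, 5]
Sum of absolute errors = 10
MAE = 10 / 3 = 3.33

3.33


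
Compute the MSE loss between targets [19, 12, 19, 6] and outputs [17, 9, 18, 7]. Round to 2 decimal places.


Differences: [2, 3, 1, -1]
Squared errors: [4, 9, 1, 1]
Sum of squared errors = 15
MSE = 15 / 4 = 3.75

3.75


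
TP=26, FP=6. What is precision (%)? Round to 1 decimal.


Precision = TP / (TP + FP) * 100
= 26 / (26 + 6)
= 26 / 32
= 0.8125
= 81.3%

81.3


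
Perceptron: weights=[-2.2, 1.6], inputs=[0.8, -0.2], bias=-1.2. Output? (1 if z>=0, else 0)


z = w . x + b
= -2.2*0.8 + 1.6*-0.2 + -1.2
= -1.76 + -0.32 + -1.2
= -2.08 + -1.2
= -3.28
Since z = -3.28 < 0, output = 0

0


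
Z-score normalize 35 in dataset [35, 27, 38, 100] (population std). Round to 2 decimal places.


Mean = (35 + 27 + 38 + 100) / 4 = 50.0
Variance = sum((x_i - mean)^2) / n = 849.5
Std = sqrt(849.5) = 29.1462
Z = (x - mean) / std
= (35 - 50.0) / 29.1462
= -15.0 / 29.1462
= -0.51

-0.51


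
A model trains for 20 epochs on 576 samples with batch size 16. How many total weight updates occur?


Iterations per epoch = 576 / 16 = 36
Total updates = iterations_per_epoch * epochs
= 36 * 20
= 720

720


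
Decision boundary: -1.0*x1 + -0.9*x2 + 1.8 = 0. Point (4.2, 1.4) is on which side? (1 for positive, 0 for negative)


Compute -1.0 * 4.2 + -0.9 * 1.4 + 1.8
= -4.2 + -1.26 + 1.8
= -3.66
Since -3.66 < 0, the point is on the negative side.

0


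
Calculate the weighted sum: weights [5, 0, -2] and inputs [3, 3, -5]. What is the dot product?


Element-wise products:
5 * 3 = 15
0 * 3 = 0
-2 * -5 = 10
Sum = 15 + 0 + 10
= 25

25


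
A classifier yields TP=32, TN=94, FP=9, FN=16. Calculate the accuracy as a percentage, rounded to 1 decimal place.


Accuracy = (TP + TN) / (TP + TN + FP + FN) * 100
= (32 + 94) / (32 + 94 + 9 + 16)
= 126 / 151
= 0.8344
= 83.4%

83.4


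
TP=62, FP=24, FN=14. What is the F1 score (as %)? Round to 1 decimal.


Precision = TP / (TP + FP) = 62 / 86 = 0.7209
Recall = TP / (TP + FN) = 62 / 76 = 0.8158
F1 = 2 * P * R / (P + R)
= 2 * 0.7209 * 0.8158 / (0.7209 + 0.8158)
= 1.1763 / 1.5367
= 0.7654
As percentage: 76.5%

76.5


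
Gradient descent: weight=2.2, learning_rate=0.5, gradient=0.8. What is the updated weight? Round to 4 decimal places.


w_new = w_old - lr * gradient
= 2.2 - 0.5 * 0.8
= 2.2 - (0.4)
= 1.8000

1.8000


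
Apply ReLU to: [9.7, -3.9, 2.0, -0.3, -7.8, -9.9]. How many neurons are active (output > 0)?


ReLU(x) = max(0, x) for each element:
ReLU(9.7) = 9.7
ReLU(-3.9) = 0
ReLU(2.0) = 2.0
ReLU(-0.3) = 0
ReLU(-7.8) = 0
ReLU(-9.9) = 0
Active neurons (>0): 2

2


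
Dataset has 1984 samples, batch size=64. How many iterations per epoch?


Iterations per epoch = dataset_size / batch_size
= 1984 / 64
= 31

31


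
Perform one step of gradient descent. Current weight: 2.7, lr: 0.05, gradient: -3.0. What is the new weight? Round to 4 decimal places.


w_new = w_old - lr * gradient
= 2.7 - 0.05 * -3.0
= 2.7 - (-0.15)
= 2.8500

2.8500


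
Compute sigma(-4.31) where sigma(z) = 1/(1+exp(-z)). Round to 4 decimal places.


sigmoid(z) = 1 / (1 + exp(-z))
exp(-(-4.31)) = exp(4.31) = 74.4405
1 + 74.4405 = 75.4405
1 / 75.4405 = 0.0133

0.0133


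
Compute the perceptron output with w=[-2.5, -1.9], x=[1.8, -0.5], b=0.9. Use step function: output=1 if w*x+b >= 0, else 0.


z = w . x + b
= -2.5*1.8 + -1.9*-0.5 + 0.9
= -4.5 + 0.95 + 0.9
= -3.55 + 0.9
= -2.65
Since z = -2.65 < 0, output = 0

0


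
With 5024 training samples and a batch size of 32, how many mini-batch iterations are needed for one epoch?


Iterations per epoch = dataset_size / batch_size
= 5024 / 32
= 157

157


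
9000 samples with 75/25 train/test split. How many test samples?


Train samples = 9000 * 75% = 6750
Test samples = 9000 - 6750
= 2250

2250


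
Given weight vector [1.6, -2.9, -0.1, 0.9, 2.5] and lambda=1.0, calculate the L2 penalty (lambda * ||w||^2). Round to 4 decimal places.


Squaring each weight:
1.6^2 = 2.56
(-2.9)^2 = 8.41
(-0.1)^2 = 0.01
0.9^2 = 0.81
2.5^2 = 6.25
Sum of squares = 18.04
Penalty = 1.0 * 18.04 = 18.0400

18.0400


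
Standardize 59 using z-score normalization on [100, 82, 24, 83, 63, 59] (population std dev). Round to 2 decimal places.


Mean = (100 + 82 + 24 + 83 + 63 + 59) / 6 = 68.5
Variance = sum((x_i - mean)^2) / n = 580.9167
Std = sqrt(580.9167) = 24.1022
Z = (x - mean) / std
= (59 - 68.5) / 24.1022
= -9.5 / 24.1022
= -0.39

-0.39


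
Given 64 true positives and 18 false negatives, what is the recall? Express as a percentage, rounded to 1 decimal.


Recall = TP / (TP + FN) * 100
= 64 / (64 + 18)
= 64 / 82
= 0.7805
= 78.0%

78.0


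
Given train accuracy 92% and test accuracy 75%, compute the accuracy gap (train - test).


Gap = train_accuracy - test_accuracy
= 92 - 75
= 17%
This gap suggests the model is overfitting.

17


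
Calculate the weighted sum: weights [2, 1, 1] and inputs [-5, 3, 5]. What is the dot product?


Element-wise products:
2 * -5 = -10
1 * 3 = 3
1 * 5 = 5
Sum = -10 + 3 + 5
= -2

-2


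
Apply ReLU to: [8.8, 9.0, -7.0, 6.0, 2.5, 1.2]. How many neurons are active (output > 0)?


ReLU(x) = max(0, x) for each element:
ReLU(8.8) = 8.8
ReLU(9.0) = 9.0
ReLU(-7.0) = 0
ReLU(6.0) = 6.0
ReLU(2.5) = 2.5
ReLU(1.2) = 1.2
Active neurons (>0): 5

5


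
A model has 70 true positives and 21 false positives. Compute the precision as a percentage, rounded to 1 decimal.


Precision = TP / (TP + FP) * 100
= 70 / (70 + 21)
= 70 / 91
= 0.7692
= 76.9%

76.9


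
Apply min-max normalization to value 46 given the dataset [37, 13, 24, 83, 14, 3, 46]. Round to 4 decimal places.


Min = 3, Max = 83
Range = 83 - 3 = 80
Scaled = (x - min) / (max - min)
= (46 - 3) / 80
= 43 / 80
= 0.5375

0.5375


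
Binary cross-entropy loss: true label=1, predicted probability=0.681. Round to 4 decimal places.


For y=1: Loss = -log(p)
= -log(0.681)
= -(-0.3842)
= 0.3842

0.3842


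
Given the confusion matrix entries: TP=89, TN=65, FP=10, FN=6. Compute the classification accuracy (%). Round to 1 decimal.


Accuracy = (TP + TN) / (TP + TN + FP + FN) * 100
= (89 + 65) / (89 + 65 + 10 + 6)
= 154 / 170
= 0.9059
= 90.6%

90.6


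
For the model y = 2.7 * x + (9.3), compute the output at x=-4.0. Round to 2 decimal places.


y = 2.7 * -4.0 + (9.3)
= -10.8 + (9.3)
= -1.50

-1.50


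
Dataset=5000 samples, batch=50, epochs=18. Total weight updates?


Iterations per epoch = 5000 / 50 = 100
Total updates = iterations_per_epoch * epochs
= 100 * 18
= 1800

1800


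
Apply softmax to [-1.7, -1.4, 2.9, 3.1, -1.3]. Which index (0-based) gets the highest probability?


Softmax is a monotonic transformation, so it preserves the argmax.
We need to find the index of the maximum logit.
Index 0: -1.7
Index 1: -1.4
Index 2: 2.9
Index 3: 3.1
Index 4: -1.3
Maximum logit = 3.1 at index 3

3


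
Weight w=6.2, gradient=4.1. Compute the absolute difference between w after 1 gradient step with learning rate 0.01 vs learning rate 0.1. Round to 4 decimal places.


With lr=0.01: w_new = 6.2 - 0.01 * 4.1 = 6.159
With lr=0.1: w_new = 6.2 - 0.1 * 4.1 = 5.79
Absolute difference = |6.159 - 5.79|
= 0.3690

0.3690


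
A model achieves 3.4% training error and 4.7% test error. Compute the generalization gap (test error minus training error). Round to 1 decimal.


Generalization gap = test_error - train_error
= 4.7 - 3.4
= 1.3%
A small gap suggests good generalization.

1.3


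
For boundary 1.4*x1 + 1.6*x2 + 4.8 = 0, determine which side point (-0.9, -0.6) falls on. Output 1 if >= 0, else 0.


Compute 1.4 * -0.9 + 1.6 * -0.6 + 4.8
= -1.26 + -0.96 + 4.8
= 2.58
Since 2.58 >= 0, the point is on the positive side.

1


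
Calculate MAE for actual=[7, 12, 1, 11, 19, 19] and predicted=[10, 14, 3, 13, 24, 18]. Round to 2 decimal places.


Absolute errors: [3, 2, 2, 2, 5, 1]
Sum of absolute errors = 15
MAE = 15 / 6 = 2.50

2.50


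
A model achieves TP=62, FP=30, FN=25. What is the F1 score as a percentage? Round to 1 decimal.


Precision = TP / (TP + FP) = 62 / 92 = 0.6739
Recall = TP / (TP + FN) = 62 / 87 = 0.7126
F1 = 2 * P * R / (P + R)
= 2 * 0.6739 * 0.7126 / (0.6739 + 0.7126)
= 0.9605 / 1.3866
= 0.6927
As percentage: 69.3%

69.3


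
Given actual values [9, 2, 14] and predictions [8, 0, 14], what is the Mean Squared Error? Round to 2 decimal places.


Differences: [1, 2, 0]
Squared errors: [1, 4, 0]
Sum of squared errors = 5
MSE = 5 / 3 = 1.67

1.67


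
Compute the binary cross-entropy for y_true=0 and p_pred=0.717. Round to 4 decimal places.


For y=0: Loss = -log(1-p)
= -log(1 - 0.717)
= -log(0.283)
= -(-1.2623)
= 1.2623

1.2623


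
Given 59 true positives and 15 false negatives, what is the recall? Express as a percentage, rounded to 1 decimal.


Recall = TP / (TP + FN) * 100
= 59 / (59 + 15)
= 59 / 74
= 0.7973
= 79.7%

79.7


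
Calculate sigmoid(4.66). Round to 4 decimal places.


sigmoid(z) = 1 / (1 + exp(-z))
exp(-(4.66)) = exp(-4.66) = 0.0095
1 + 0.0095 = 1.0095
1 / 1.0095 = 0.9906

0.9906


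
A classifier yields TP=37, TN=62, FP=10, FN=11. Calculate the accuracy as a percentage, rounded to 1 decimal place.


Accuracy = (TP + TN) / (TP + TN + FP + FN) * 100
= (37 + 62) / (37 + 62 + 10 + 11)
= 99 / 120
= 0.825
= 82.5%

82.5


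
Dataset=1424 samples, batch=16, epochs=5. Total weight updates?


Iterations per epoch = 1424 / 16 = 89
Total updates = iterations_per_epoch * epochs
= 89 * 5
= 445

445


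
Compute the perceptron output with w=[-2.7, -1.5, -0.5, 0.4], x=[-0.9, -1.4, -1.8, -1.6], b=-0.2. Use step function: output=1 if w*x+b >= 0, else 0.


z = w . x + b
= -2.7*-0.9 + -1.5*-1.4 + -0.5*-1.8 + 0.4*-1.6 + -0.2
= 2.43 + 2.1 + 0.9 + -0.64 + -0.2
= 4.79 + -0.2
= 4.59
Since z = 4.59 >= 0, output = 1

1


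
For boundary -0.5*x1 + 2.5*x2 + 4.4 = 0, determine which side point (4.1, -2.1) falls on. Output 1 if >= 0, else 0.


Compute -0.5 * 4.1 + 2.5 * -2.1 + 4.4
= -2.05 + -5.25 + 4.4
= -2.9
Since -2.9 < 0, the point is on the negative side.

0


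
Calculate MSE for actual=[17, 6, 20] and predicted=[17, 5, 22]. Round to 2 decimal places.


Differences: [0, 1, -2]
Squared errors: [0, 1, 4]
Sum of squared errors = 5
MSE = 5 / 3 = 1.67

1.67


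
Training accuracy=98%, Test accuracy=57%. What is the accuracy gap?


Gap = train_accuracy - test_accuracy
= 98 - 57
= 41%
This large gap strongly indicates overfitting.

41


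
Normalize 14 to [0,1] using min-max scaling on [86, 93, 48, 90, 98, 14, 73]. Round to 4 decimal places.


Min = 14, Max = 98
Range = 98 - 14 = 84
Scaled = (x - min) / (max - min)
= (14 - 14) / 84
= 0 / 84
= 0.0000

0.0000


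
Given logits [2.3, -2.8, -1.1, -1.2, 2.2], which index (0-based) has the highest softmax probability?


Softmax is a monotonic transformation, so it preserves the argmax.
We need to find the index of the maximum logit.
Index 0: 2.3
Index 1: -2.8
Index 2: -1.1
Index 3: -1.2
Index 4: 2.2
Maximum logit = 2.3 at index 0

0


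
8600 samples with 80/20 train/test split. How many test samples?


Train samples = 8600 * 80% = 6880
Test samples = 8600 - 6880
= 1720

1720


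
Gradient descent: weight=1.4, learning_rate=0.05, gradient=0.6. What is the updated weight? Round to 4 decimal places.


w_new = w_old - lr * gradient
= 1.4 - 0.05 * 0.6
= 1.4 - (0.03)
= 1.3700

1.3700


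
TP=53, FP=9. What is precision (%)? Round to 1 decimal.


Precision = TP / (TP + FP) * 100
= 53 / (53 + 9)
= 53 / 62
= 0.8548
= 85.5%

85.5


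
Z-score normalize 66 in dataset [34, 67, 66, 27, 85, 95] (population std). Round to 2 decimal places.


Mean = (34 + 67 + 66 + 27 + 85 + 95) / 6 = 62.3333
Variance = sum((x_i - mean)^2) / n = 611.2222
Std = sqrt(611.2222) = 24.7229
Z = (x - mean) / std
= (66 - 62.3333) / 24.7229
= 3.6667 / 24.7229
= 0.15

0.15


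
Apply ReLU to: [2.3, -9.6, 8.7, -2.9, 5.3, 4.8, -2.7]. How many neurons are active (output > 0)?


ReLU(x) = max(0, x) for each element:
ReLU(2.3) = 2.3
ReLU(-9.6) = 0
ReLU(8.7) = 8.7
ReLU(-2.9) = 0
ReLU(5.3) = 5.3
ReLU(4.8) = 4.8
ReLU(-2.7) = 0
Active neurons (>0): 4

4


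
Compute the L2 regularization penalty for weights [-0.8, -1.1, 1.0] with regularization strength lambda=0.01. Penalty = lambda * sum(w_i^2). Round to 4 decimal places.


Squaring each weight:
(-0.8)^2 = 0.64
(-1.1)^2 = 1.21
1.0^2 = 1.0
Sum of squares = 2.85
Penalty = 0.01 * 2.85 = 0.0285

0.0285


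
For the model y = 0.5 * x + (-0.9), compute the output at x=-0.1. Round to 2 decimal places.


y = 0.5 * -0.1 + (-0.9)
= -0.05 + (-0.9)
= -0.95

-0.95


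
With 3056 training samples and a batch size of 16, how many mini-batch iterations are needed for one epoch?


Iterations per epoch = dataset_size / batch_size
= 3056 / 16
= 191

191


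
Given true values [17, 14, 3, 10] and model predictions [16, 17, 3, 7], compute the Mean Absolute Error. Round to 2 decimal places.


Absolute errors: [1, 3, 0, 3]
Sum of absolute errors = 7
MAE = 7 / 4 = 1.75

1.75


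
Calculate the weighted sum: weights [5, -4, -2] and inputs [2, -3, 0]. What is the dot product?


Element-wise products:
5 * 2 = 10
-4 * -3 = 12
-2 * 0 = 0
Sum = 10 + 12 + 0
= 22

22


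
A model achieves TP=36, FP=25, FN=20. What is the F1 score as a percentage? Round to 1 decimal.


Precision = TP / (TP + FP) = 36 / 61 = 0.5902
Recall = TP / (TP + FN) = 36 / 56 = 0.6429
F1 = 2 * P * R / (P + R)
= 2 * 0.5902 * 0.6429 / (0.5902 + 0.6429)
= 0.7588 / 1.233
= 0.6154
As percentage: 61.5%

61.5


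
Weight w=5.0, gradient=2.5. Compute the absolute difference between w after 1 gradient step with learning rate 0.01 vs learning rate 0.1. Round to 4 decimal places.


With lr=0.01: w_new = 5.0 - 0.01 * 2.5 = 4.975
With lr=0.1: w_new = 5.0 - 0.1 * 2.5 = 4.75
Absolute difference = |4.975 - 4.75|
= 0.2250

0.2250


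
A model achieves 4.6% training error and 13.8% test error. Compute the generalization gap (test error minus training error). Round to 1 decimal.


Generalization gap = test_error - train_error
= 13.8 - 4.6
= 9.2%
A moderate gap.

9.2


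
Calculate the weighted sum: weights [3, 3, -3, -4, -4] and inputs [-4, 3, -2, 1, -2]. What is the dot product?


Element-wise products:
3 * -4 = -12
3 * 3 = 9
-3 * -2 = 6
-4 * 1 = -4
-4 * -2 = 8
Sum = -12 + 9 + 6 + -4 + 8
= 7

7


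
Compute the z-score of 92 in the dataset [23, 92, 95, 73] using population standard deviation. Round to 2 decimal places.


Mean = (23 + 92 + 95 + 73) / 4 = 70.75
Variance = sum((x_i - mean)^2) / n = 831.1875
Std = sqrt(831.1875) = 28.8303
Z = (x - mean) / std
= (92 - 70.75) / 28.8303
= 21.25 / 28.8303
= 0.74

0.74


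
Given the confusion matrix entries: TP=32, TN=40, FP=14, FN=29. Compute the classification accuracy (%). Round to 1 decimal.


Accuracy = (TP + TN) / (TP + TN + FP + FN) * 100
= (32 + 40) / (32 + 40 + 14 + 29)
= 72 / 115
= 0.6261
= 62.6%

62.6


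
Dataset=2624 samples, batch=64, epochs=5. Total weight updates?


Iterations per epoch = 2624 / 64 = 41
Total updates = iterations_per_epoch * epochs
= 41 * 5
= 205

205


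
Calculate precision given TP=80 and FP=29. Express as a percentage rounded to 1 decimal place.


Precision = TP / (TP + FP) * 100
= 80 / (80 + 29)
= 80 / 109
= 0.7339
= 73.4%

73.4


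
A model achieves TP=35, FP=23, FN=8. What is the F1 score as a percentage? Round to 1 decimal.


Precision = TP / (TP + FP) = 35 / 58 = 0.6034
Recall = TP / (TP + FN) = 35 / 43 = 0.814
F1 = 2 * P * R / (P + R)
= 2 * 0.6034 * 0.814 / (0.6034 + 0.814)
= 0.9824 / 1.4174
= 0.6931
As percentage: 69.3%

69.3


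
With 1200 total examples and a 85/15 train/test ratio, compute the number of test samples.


Train samples = 1200 * 85% = 1020
Test samples = 1200 - 1020
= 180

180


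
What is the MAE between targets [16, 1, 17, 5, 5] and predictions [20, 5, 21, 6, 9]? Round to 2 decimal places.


Absolute errors: [4, 4, 4, 1, 4]
Sum of absolute errors = 17
MAE = 17 / 5 = 3.40

3.40


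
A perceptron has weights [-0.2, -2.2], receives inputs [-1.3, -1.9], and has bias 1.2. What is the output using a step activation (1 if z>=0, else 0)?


z = w . x + b
= -0.2*-1.3 + -2.2*-1.9 + 1.2
= 0.26 + 4.18 + 1.2
= 4.44 + 1.2
= 5.64
Since z = 5.64 >= 0, output = 1

1


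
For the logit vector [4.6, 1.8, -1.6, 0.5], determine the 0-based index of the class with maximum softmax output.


Softmax is a monotonic transformation, so it preserves the argmax.
We need to find the index of the maximum logit.
Index 0: 4.6
Index 1: 1.8
Index 2: -1.6
Index 3: 0.5
Maximum logit = 4.6 at index 0

0


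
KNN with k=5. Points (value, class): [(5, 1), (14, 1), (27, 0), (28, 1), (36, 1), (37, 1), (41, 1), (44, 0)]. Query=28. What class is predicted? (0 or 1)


Distances from query 28:
Point 28 (class 1): distance = 0
Point 27 (class 0): distance = 1
Point 36 (class 1): distance = 8
Point 37 (class 1): distance = 9
Point 41 (class 1): distance = 13
K=5 nearest neighbors: classes = [1, 0, 1, 1, 1]
Votes for class 1: 4 / 5
Majority vote => class 1

1


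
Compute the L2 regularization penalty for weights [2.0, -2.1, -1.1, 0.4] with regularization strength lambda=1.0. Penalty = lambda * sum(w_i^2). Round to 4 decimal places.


Squaring each weight:
2.0^2 = 4.0
(-2.1)^2 = 4.41
(-1.1)^2 = 1.21
0.4^2 = 0.16
Sum of squares = 9.78
Penalty = 1.0 * 9.78 = 9.7800

9.7800


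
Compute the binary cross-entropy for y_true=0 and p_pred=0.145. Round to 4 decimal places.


For y=0: Loss = -log(1-p)
= -log(1 - 0.145)
= -log(0.855)
= -(-0.1567)
= 0.1567

0.1567


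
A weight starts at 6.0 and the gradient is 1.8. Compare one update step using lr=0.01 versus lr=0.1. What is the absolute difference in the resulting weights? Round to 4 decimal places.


With lr=0.01: w_new = 6.0 - 0.01 * 1.8 = 5.982
With lr=0.1: w_new = 6.0 - 0.1 * 1.8 = 5.82
Absolute difference = |5.982 - 5.82|
= 0.1620

0.1620


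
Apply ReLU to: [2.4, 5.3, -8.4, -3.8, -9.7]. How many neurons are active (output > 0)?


ReLU(x) = max(0, x) for each element:
ReLU(2.4) = 2.4
ReLU(5.3) = 5.3
ReLU(-8.4) = 0
ReLU(-3.8) = 0
ReLU(-9.7) = 0
Active neurons (>0): 2

2


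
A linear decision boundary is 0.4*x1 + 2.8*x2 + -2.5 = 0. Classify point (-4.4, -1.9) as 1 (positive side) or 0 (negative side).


Compute 0.4 * -4.4 + 2.8 * -1.9 + -2.5
= -1.76 + -5.32 + -2.5
= -9.58
Since -9.58 < 0, the point is on the negative side.

0


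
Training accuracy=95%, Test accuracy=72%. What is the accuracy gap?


Gap = train_accuracy - test_accuracy
= 95 - 72
= 23%
This large gap strongly indicates overfitting.

23


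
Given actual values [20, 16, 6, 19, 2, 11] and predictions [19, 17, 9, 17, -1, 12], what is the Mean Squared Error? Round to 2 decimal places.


Differences: [1, -1, -3, 2, 3, -1]
Squared errors: [1, 1, 9, 4, 9, 1]
Sum of squared errors = 25
MSE = 25 / 6 = 4.17

4.17


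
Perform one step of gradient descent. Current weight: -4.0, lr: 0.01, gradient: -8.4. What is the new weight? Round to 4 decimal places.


w_new = w_old - lr * gradient
= -4.0 - 0.01 * -8.4
= -4.0 - (-0.084)
= -3.9160

-3.9160


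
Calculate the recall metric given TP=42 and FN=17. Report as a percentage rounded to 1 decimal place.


Recall = TP / (TP + FN) * 100
= 42 / (42 + 17)
= 42 / 59
= 0.7119
= 71.2%

71.2


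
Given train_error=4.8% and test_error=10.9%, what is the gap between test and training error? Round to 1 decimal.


Generalization gap = test_error - train_error
= 10.9 - 4.8
= 6.1%
A moderate gap.

6.1


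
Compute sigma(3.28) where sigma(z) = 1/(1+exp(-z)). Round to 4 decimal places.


sigmoid(z) = 1 / (1 + exp(-z))
exp(-(3.28)) = exp(-3.28) = 0.0376
1 + 0.0376 = 1.0376
1 / 1.0376 = 0.9637

0.9637


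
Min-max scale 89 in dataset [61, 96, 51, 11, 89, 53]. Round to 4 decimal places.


Min = 11, Max = 96
Range = 96 - 11 = 85
Scaled = (x - min) / (max - min)
= (89 - 11) / 85
= 78 / 85
= 0.9176

0.9176


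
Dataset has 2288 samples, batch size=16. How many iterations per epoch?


Iterations per epoch = dataset_size / batch_size
= 2288 / 16
= 143

143


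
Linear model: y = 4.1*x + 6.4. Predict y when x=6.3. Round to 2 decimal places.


y = 4.1 * 6.3 + (6.4)
= 25.83 + (6.4)
= 32.23

32.23


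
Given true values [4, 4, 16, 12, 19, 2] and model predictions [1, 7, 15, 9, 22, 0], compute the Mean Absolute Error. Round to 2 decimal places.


Absolute errors: [3, 3, 1, 3, 3, 2]
Sum of absolute errors = 15
MAE = 15 / 6 = 2.50

2.50


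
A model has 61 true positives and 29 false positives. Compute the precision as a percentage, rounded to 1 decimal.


Precision = TP / (TP + FP) * 100
= 61 / (61 + 29)
= 61 / 90
= 0.6778
= 67.8%

67.8


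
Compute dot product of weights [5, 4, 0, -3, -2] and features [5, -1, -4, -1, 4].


Element-wise products:
5 * 5 = 25
4 * -1 = -4
0 * -4 = 0
-3 * -1 = 3
-2 * 4 = -8
Sum = 25 + -4 + 0 + 3 + -8
= 16

16


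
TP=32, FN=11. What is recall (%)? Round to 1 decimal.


Recall = TP / (TP + FN) * 100
= 32 / (32 + 11)
= 32 / 43
= 0.7442
= 74.4%

74.4


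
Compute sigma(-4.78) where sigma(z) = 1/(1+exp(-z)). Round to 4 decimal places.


sigmoid(z) = 1 / (1 + exp(-z))
exp(-(-4.78)) = exp(4.78) = 119.1043
1 + 119.1043 = 120.1043
1 / 120.1043 = 0.0083

0.0083


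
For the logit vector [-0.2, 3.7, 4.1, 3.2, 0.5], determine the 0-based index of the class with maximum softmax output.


Softmax is a monotonic transformation, so it preserves the argmax.
We need to find the index of the maximum logit.
Index 0: -0.2
Index 1: 3.7
Index 2: 4.1
Index 3: 3.2
Index 4: 0.5
Maximum logit = 4.1 at index 2

2


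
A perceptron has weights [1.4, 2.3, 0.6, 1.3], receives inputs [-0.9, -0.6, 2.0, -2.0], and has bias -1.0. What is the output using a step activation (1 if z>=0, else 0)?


z = w . x + b
= 1.4*-0.9 + 2.3*-0.6 + 0.6*2.0 + 1.3*-2.0 + -1.0
= -1.26 + -1.38 + 1.2 + -2.6 + -1.0
= -4.04 + -1.0
= -5.04
Since z = -5.04 < 0, output = 0

0


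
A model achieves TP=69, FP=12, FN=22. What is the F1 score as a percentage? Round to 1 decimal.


Precision = TP / (TP + FP) = 69 / 81 = 0.8519
Recall = TP / (TP + FN) = 69 / 91 = 0.7582
F1 = 2 * P * R / (P + R)
= 2 * 0.8519 * 0.7582 / (0.8519 + 0.7582)
= 1.2918 / 1.6101
= 0.8023
As percentage: 80.2%

80.2


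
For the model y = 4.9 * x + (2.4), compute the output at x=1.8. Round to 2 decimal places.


y = 4.9 * 1.8 + (2.4)
= 8.82 + (2.4)
= 11.22

11.22


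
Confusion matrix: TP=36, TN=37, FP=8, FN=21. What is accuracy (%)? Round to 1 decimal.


Accuracy = (TP + TN) / (TP + TN + FP + FN) * 100
= (36 + 37) / (36 + 37 + 8 + 21)
= 73 / 102
= 0.7157
= 71.6%

71.6


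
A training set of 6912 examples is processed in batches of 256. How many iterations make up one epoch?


Iterations per epoch = dataset_size / batch_size
= 6912 / 256
= 27

27


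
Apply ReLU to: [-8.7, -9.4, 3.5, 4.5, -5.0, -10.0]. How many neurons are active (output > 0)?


ReLU(x) = max(0, x) for each element:
ReLU(-8.7) = 0
ReLU(-9.4) = 0
ReLU(3.5) = 3.5
ReLU(4.5) = 4.5
ReLU(-5.0) = 0
ReLU(-10.0) = 0
Active neurons (>0): 2

2


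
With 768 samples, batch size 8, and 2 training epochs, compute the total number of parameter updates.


Iterations per epoch = 768 / 8 = 96
Total updates = iterations_per_epoch * epochs
= 96 * 2
= 192

192


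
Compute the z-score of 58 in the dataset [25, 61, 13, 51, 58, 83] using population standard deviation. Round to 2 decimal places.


Mean = (25 + 61 + 13 + 51 + 58 + 83) / 6 = 48.5
Variance = sum((x_i - mean)^2) / n = 542.5833
Std = sqrt(542.5833) = 23.2934
Z = (x - mean) / std
= (58 - 48.5) / 23.2934
= 9.5 / 23.2934
= 0.41

0.41


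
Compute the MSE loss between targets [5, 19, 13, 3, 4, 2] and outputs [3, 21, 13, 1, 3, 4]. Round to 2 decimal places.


Differences: [2, -2, 0, 2, 1, -2]
Squared errors: [4, 4, 0, 4, 1, 4]
Sum of squared errors = 17
MSE = 17 / 6 = 2.83

2.83


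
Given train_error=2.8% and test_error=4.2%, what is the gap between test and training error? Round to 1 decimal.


Generalization gap = test_error - train_error
= 4.2 - 2.8
= 1.4%
A small gap suggests good generalization.

1.4


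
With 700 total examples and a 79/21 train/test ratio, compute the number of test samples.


Train samples = 700 * 79% = 553
Test samples = 700 - 553
= 147

147


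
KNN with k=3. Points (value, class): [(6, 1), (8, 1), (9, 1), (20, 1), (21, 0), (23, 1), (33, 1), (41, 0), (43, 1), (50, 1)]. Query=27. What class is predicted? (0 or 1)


Distances from query 27:
Point 23 (class 1): distance = 4
Point 21 (class 0): distance = 6
Point 33 (class 1): distance = 6
K=3 nearest neighbors: classes = [1, 0, 1]
Votes for class 1: 2 / 3
Majority vote => class 1

1


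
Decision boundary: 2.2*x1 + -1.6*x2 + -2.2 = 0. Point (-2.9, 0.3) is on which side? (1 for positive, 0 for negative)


Compute 2.2 * -2.9 + -1.6 * 0.3 + -2.2
= -6.38 + -0.48 + -2.2
= -9.06
Since -9.06 < 0, the point is on the negative side.

0


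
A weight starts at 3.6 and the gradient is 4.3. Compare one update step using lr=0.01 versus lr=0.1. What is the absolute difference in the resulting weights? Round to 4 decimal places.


With lr=0.01: w_new = 3.6 - 0.01 * 4.3 = 3.557
With lr=0.1: w_new = 3.6 - 0.1 * 4.3 = 3.17
Absolute difference = |3.557 - 3.17|
= 0.3870

0.3870


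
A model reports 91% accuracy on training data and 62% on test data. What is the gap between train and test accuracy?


Gap = train_accuracy - test_accuracy
= 91 - 62
= 29%
This large gap strongly indicates overfitting.

29


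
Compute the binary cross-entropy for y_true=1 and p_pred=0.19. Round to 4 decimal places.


For y=1: Loss = -log(p)
= -log(0.19)
= -(-1.6607)
= 1.6607

1.6607


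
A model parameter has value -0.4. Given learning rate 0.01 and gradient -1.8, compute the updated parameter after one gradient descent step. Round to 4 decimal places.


w_new = w_old - lr * gradient
= -0.4 - 0.01 * -1.8
= -0.4 - (-0.018)
= -0.3820

-0.3820


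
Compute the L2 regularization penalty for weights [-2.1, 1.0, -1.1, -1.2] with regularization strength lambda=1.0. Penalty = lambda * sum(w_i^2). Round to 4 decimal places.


Squaring each weight:
(-2.1)^2 = 4.41
1.0^2 = 1.0
(-1.1)^2 = 1.21
(-1.2)^2 = 1.44
Sum of squares = 8.06
Penalty = 1.0 * 8.06 = 8.0600

8.0600


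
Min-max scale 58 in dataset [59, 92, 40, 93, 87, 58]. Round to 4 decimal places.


Min = 40, Max = 93
Range = 93 - 40 = 53
Scaled = (x - min) / (max - min)
= (58 - 40) / 53
= 18 / 53
= 0.3396

0.3396


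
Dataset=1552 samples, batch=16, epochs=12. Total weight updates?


Iterations per epoch = 1552 / 16 = 97
Total updates = iterations_per_epoch * epochs
= 97 * 12
= 1164

1164


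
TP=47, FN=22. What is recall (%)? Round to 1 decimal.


Recall = TP / (TP + FN) * 100
= 47 / (47 + 22)
= 47 / 69
= 0.6812
= 68.1%

68.1


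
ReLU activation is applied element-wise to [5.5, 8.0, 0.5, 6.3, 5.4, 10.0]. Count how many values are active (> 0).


ReLU(x) = max(0, x) for each element:
ReLU(5.5) = 5.5
ReLU(8.0) = 8.0
ReLU(0.5) = 0.5
ReLU(6.3) = 6.3
ReLU(5.4) = 5.4
ReLU(10.0) = 10.0
Active neurons (>0): 6

6


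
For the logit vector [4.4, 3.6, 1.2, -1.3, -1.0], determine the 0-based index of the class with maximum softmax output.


Softmax is a monotonic transformation, so it preserves the argmax.
We need to find the index of the maximum logit.
Index 0: 4.4
Index 1: 3.6
Index 2: 1.2
Index 3: -1.3
Index 4: -1.0
Maximum logit = 4.4 at index 0

0


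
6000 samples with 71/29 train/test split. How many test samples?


Train samples = 6000 * 71% = 4260
Test samples = 6000 - 4260
= 1740

1740


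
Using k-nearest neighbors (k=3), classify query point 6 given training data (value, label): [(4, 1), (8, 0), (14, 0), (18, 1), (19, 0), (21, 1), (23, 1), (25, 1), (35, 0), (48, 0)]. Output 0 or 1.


Distances from query 6:
Point 8 (class 0): distance = 2
Point 4 (class 1): distance = 2
Point 14 (class 0): distance = 8
K=3 nearest neighbors: classes = [0, 1, 0]
Votes for class 1: 1 / 3
Majority vote => class 0

0
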